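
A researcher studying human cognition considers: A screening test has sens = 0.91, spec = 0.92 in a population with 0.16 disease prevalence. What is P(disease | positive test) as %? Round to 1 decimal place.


PPV = (sens * prev) / (sens * prev + (1-spec) * (1-prev))
Numerator = 0.91 * 0.16 = 0.1456
P(positive and no disease) = (1 - spec) * (1 - prev) = (1 - 0.92) * (1 - 0.16) = 0.0672
Denominator = 0.1456 + 0.0672 = 0.2128
PPV = 0.1456 / 0.2128 = 0.684211
As percentage = 68.4


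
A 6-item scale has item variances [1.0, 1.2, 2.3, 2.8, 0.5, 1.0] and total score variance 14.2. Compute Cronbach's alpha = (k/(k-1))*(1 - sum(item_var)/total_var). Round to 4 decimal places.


alpha = (k/(k-1)) * (1 - sum(s_i^2)/s_total^2)
sum(item variances) = 8.8
k/(k-1) = 6/5 = 1.2
1 - 8.8/14.2 = 1 - 0.619718 = 0.380282
alpha = 1.2 * 0.380282
= 0.4563


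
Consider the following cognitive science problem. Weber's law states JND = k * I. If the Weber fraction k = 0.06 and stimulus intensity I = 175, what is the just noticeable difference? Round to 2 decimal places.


JND = k * I
JND = 0.06 * 175
= 10.50


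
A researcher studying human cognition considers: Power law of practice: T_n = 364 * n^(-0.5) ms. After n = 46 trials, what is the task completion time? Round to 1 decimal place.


T_n = 364 * 46^(-0.5)
46^(-0.5) = 0.147442
T_n = 364 * 0.147442
= 53.7 ms


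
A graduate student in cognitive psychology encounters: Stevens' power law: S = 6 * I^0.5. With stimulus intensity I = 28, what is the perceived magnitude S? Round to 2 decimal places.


S = 6 * 28^0.5
28^0.5 = 5.2915
S = 6 * 5.2915
= 31.75


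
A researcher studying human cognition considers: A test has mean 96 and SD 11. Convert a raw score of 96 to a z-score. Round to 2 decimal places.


z = (X - mu) / sigma
= (96 - 96) / 11
= 0 / 11
= 0.00


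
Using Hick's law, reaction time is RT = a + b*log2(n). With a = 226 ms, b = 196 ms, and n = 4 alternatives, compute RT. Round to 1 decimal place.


RT = 226 + 196 * log2(4)
log2(4) = 2.0
RT = 226 + 196 * 2.0
= 226 + 392.0
= 618.0 ms


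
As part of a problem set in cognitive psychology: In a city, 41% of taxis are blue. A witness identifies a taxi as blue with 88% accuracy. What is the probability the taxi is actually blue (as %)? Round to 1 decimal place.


P(blue | says blue) = P(says blue | blue)*P(blue) / [P(says blue | blue)*P(blue) + P(says blue | not blue)*P(not blue)]
Numerator = 0.88 * 0.41 = 0.3608
False identification = 0.12 * 0.59 = 0.0708
P = 0.3608 / (0.3608 + 0.0708)
= 0.3608 / 0.4316
As percentage = 83.6


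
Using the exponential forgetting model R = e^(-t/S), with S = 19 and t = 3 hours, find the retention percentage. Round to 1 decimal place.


R = e^(-t/S)
-t/S = -3/19 = -0.157895
R = e^(-0.157895) = 0.853939
Percentage = 0.853939 * 100
= 85.4


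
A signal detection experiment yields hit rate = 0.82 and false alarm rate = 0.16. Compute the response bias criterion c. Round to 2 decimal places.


c = -0.5 * (z(HR) + z(FAR))
z(0.82) = 0.9154
z(0.16) = -0.9945
c = -0.5 * (0.9154 + -0.9945)
= -0.5 * -0.0791
= 0.04


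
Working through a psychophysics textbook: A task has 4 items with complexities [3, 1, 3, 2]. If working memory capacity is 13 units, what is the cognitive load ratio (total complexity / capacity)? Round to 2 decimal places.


Total complexity = 3 + 1 + 3 + 2 = 9
Load = total / capacity = 9 / 13
= 0.69


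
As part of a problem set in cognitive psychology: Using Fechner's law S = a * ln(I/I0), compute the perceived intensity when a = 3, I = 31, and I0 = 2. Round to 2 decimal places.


S = 3 * ln(31/2)
I/I0 = 15.5
ln(15.5) = 2.7408
S = 3 * 2.7408
= 8.22


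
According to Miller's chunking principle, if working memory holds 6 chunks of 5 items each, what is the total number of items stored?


Total items = chunks * items_per_chunk
= 6 * 5
= 30


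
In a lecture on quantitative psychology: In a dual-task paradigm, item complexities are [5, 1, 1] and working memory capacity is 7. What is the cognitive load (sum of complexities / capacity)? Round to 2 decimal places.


Total complexity = 5 + 1 + 1 = 7
Load = total / capacity = 7 / 7
= 1.00


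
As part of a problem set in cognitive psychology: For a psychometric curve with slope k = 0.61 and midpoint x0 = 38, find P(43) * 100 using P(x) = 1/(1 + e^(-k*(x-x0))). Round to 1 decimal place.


P(x) = 1/(1 + e^(-0.61*(43 - 38)))
Exponent = -0.61 * 5 = -3.05
e^(-3.05) = 0.047359
P = 1/(1 + 0.047359) = 0.954782
Percentage = 95.5


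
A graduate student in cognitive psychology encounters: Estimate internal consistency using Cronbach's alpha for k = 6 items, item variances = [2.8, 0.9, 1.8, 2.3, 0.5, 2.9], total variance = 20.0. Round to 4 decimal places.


alpha = (k/(k-1)) * (1 - sum(s_i^2)/s_total^2)
sum(item variances) = 11.2
k/(k-1) = 6/5 = 1.2
1 - 11.2/20.0 = 1 - 0.56 = 0.44
alpha = 1.2 * 0.44
= 0.5280


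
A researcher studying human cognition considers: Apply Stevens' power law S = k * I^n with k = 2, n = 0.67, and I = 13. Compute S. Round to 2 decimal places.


S = 2 * 13^0.67
13^0.67 = 5.5762
S = 2 * 5.5762
= 11.15


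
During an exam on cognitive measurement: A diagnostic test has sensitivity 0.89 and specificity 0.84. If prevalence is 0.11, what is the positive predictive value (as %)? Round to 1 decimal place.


PPV = (sens * prev) / (sens * prev + (1-spec) * (1-prev))
Numerator = 0.89 * 0.11 = 0.0979
P(positive and no disease) = (1 - spec) * (1 - prev) = (1 - 0.84) * (1 - 0.11) = 0.1424
Denominator = 0.0979 + 0.1424 = 0.2403
PPV = 0.0979 / 0.2403 = 0.407407
As percentage = 40.7


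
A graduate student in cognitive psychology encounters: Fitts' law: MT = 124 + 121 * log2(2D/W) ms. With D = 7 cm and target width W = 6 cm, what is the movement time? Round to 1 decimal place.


MT = 124 + 121 * log2(2*7/6)
2D/W = 2.333333
log2(2.333333) = 1.2224
MT = 124 + 121 * 1.2224
= 271.9 ms


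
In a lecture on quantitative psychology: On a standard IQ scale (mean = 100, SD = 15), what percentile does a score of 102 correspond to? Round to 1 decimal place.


z = (IQ - mean) / SD
z = (102 - 100) / 15 = 0.1333
Percentile = Phi(0.1333) * 100
Phi(0.1333) = 0.553022
= 55.3


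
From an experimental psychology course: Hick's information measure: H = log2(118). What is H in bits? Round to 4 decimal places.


H = log2(n)
H = log2(118)
= 6.8826


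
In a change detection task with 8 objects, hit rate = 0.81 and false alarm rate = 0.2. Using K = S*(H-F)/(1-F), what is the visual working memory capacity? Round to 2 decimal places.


K = S * (H - F) / (1 - F)
H - F = 0.61
1 - F = 0.8
K = 8 * 0.61 / 0.8
= 6.10


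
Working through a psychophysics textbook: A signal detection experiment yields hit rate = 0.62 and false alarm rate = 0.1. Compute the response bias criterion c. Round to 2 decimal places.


c = -0.5 * (z(HR) + z(FAR))
z(0.62) = 0.3055
z(0.1) = -1.2816
c = -0.5 * (0.3055 + -1.2816)
= -0.5 * -0.9761
= 0.49


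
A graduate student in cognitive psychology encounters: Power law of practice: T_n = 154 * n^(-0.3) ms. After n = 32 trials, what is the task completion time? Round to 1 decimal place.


T_n = 154 * 32^(-0.3)
32^(-0.3) = 0.353553
T_n = 154 * 0.353553
= 54.4 ms


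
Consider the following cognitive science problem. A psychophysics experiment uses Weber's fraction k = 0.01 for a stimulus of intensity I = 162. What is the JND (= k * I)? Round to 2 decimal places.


JND = k * I
JND = 0.01 * 162
= 1.62


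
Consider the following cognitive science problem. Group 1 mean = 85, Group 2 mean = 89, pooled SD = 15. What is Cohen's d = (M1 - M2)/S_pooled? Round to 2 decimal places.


Cohen's d = (M1 - M2) / S_pooled
= (85 - 89) / 15
= -4 / 15
= -0.27


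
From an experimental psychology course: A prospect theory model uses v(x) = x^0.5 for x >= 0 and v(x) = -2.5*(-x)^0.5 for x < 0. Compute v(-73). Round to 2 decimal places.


Since x = -73 < 0, use v(x) = -lambda*(-x)^alpha
(-x) = 73
73^0.5 = 8.544
v(-73) = -2.5 * 8.544
= -21.36


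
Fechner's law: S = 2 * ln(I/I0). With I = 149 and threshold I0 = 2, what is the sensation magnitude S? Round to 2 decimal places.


S = 2 * ln(149/2)
I/I0 = 74.5
ln(74.5) = 4.3108
S = 2 * 4.3108
= 8.62


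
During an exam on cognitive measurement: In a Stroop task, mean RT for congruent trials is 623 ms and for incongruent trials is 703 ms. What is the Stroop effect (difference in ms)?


Stroop effect = RT(incongruent) - RT(congruent)
= 703 - 623
= 80 ms


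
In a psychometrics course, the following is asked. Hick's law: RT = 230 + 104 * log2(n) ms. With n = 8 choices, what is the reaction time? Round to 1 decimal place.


RT = 230 + 104 * log2(8)
log2(8) = 3.0
RT = 230 + 104 * 3.0
= 230 + 312.0
= 542.0 ms


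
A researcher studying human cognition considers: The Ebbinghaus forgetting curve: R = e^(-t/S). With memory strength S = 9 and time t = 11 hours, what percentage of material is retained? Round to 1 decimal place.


R = e^(-t/S)
-t/S = -11/9 = -1.222222
R = e^(-1.222222) = 0.294575
Percentage = 0.294575 * 100
= 29.5


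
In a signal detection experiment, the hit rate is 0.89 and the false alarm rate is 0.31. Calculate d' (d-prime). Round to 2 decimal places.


d' = z(HR) - z(FAR)
z(0.89) = 1.2265
z(0.31) = -0.4959
d' = 1.2265 - -0.4959
= 1.72


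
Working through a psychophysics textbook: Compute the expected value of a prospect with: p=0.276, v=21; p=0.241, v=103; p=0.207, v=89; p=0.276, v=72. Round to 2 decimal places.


EU = sum(p_i * v_i)
0.276 * 21 = 5.796
0.241 * 103 = 24.823
0.207 * 89 = 18.423
0.276 * 72 = 19.872
EU = 5.796 + 24.823 + 18.423 + 19.872
= 68.91


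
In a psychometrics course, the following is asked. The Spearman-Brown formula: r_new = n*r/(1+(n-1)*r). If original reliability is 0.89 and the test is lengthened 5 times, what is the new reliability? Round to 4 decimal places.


r_new = n*r / (1 + (n-1)*r)
Numerator = 5 * 0.89 = 4.45
Denominator = 1 + 4 * 0.89 = 4.56
r_new = 4.45 / 4.56
= 0.9759


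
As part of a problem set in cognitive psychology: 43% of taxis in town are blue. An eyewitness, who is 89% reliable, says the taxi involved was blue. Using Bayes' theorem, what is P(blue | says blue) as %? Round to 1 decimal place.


P(blue | says blue) = P(says blue | blue)*P(blue) / [P(says blue | blue)*P(blue) + P(says blue | not blue)*P(not blue)]
Numerator = 0.89 * 0.43 = 0.3827
False identification = 0.11 * 0.57 = 0.0627
P = 0.3827 / (0.3827 + 0.0627)
= 0.3827 / 0.4454
As percentage = 85.9


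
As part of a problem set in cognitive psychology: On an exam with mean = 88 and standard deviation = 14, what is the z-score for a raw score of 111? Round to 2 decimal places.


z = (X - mu) / sigma
= (111 - 88) / 14
= 23 / 14
= 1.64


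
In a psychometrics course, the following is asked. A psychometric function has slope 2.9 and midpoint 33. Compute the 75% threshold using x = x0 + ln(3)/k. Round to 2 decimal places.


At P = 0.75: 0.75 = 1/(1 + e^(-k*(x-x0)))
Solving: e^(-k*(x-x0)) = 1/3
x = x0 + ln(3)/k
ln(3) = 1.0986
x = 33 + 1.0986/2.9
= 33 + 0.3788
= 33.38


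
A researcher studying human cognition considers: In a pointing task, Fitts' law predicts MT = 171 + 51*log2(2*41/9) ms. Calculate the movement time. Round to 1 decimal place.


MT = 171 + 51 * log2(2*41/9)
2D/W = 9.111111
log2(9.111111) = 3.1876
MT = 171 + 51 * 3.1876
= 333.6 ms


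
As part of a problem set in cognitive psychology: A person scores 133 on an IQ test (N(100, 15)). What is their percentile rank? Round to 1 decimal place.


z = (IQ - mean) / SD
z = (133 - 100) / 15 = 2.2
Percentile = Phi(2.2) * 100
Phi(2.2) = 0.986097
= 98.6


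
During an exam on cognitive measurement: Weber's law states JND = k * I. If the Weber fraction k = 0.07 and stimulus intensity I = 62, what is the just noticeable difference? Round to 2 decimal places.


JND = k * I
JND = 0.07 * 62
= 4.34


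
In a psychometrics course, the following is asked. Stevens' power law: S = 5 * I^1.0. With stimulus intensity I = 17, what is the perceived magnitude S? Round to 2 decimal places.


S = 5 * 17^1.0
17^1.0 = 17.0
S = 5 * 17.0
= 85.00


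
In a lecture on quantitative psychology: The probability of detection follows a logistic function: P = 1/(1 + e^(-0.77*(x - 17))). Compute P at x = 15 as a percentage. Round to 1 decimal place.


P(x) = 1/(1 + e^(-0.77*(15 - 17)))
Exponent = -0.77 * -2 = 1.54
e^(1.54) = 4.66459
P = 1/(1 + 4.66459) = 0.176535
Percentage = 17.7


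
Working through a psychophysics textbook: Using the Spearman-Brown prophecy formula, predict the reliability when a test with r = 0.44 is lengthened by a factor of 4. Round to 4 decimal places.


r_new = n*r / (1 + (n-1)*r)
Numerator = 4 * 0.44 = 1.76
Denominator = 1 + 3 * 0.44 = 2.32
r_new = 1.76 / 2.32
= 0.7586


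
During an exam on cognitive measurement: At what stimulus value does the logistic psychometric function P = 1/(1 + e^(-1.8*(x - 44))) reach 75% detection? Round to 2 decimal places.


At P = 0.75: 0.75 = 1/(1 + e^(-k*(x-x0)))
Solving: e^(-k*(x-x0)) = 1/3
x = x0 + ln(3)/k
ln(3) = 1.0986
x = 44 + 1.0986/1.8
= 44 + 0.6103
= 44.61


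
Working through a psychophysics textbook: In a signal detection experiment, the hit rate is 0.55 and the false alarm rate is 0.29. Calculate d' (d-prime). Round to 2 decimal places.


d' = z(HR) - z(FAR)
z(0.55) = 0.1257
z(0.29) = -0.5534
d' = 0.1257 - -0.5534
= 0.68


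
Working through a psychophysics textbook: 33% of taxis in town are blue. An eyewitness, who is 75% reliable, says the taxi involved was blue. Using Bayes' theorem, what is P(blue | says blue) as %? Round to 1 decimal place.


P(blue | says blue) = P(says blue | blue)*P(blue) / [P(says blue | blue)*P(blue) + P(says blue | not blue)*P(not blue)]
Numerator = 0.75 * 0.33 = 0.2475
False identification = 0.25 * 0.67 = 0.1675
P = 0.2475 / (0.2475 + 0.1675)
= 0.2475 / 0.415
As percentage = 59.6


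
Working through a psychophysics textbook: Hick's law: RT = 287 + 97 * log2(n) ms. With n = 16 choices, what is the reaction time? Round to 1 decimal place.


RT = 287 + 97 * log2(16)
log2(16) = 4.0
RT = 287 + 97 * 4.0
= 287 + 388.0
= 675.0 ms


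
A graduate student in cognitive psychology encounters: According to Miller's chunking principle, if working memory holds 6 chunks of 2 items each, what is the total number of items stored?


Total items = chunks * items_per_chunk
= 6 * 2
= 12


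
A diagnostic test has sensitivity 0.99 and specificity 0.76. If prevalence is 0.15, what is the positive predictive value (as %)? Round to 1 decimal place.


PPV = (sens * prev) / (sens * prev + (1-spec) * (1-prev))
Numerator = 0.99 * 0.15 = 0.1485
P(positive and no disease) = (1 - spec) * (1 - prev) = (1 - 0.76) * (1 - 0.15) = 0.204
Denominator = 0.1485 + 0.204 = 0.3525
PPV = 0.1485 / 0.3525 = 0.421277
As percentage = 42.1


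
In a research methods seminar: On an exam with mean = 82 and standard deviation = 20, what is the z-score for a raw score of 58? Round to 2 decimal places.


z = (X - mu) / sigma
= (58 - 82) / 20
= -24 / 20
= -1.20


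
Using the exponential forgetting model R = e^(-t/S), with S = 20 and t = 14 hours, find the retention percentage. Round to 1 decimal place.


R = e^(-t/S)
-t/S = -14/20 = -0.7
R = e^(-0.7) = 0.496585
Percentage = 0.496585 * 100
= 49.7


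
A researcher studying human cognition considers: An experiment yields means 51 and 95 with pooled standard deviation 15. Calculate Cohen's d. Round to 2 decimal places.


Cohen's d = (M1 - M2) / S_pooled
= (51 - 95) / 15
= -44 / 15
= -2.93


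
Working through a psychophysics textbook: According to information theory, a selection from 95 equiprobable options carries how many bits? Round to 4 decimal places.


H = log2(n)
H = log2(95)
= 6.5699


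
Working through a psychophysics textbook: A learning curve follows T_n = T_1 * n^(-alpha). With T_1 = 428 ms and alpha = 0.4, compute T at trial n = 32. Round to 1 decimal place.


T_n = 428 * 32^(-0.4)
32^(-0.4) = 0.25
T_n = 428 * 0.25
= 107.0 ms


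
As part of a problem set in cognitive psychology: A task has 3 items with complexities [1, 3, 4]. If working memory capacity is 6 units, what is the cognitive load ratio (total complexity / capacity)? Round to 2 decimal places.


Total complexity = 1 + 3 + 4 = 8
Load = total / capacity = 8 / 6
= 1.33


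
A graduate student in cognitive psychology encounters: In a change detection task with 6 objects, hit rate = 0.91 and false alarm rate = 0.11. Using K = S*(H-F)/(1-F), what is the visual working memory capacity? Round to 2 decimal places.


K = S * (H - F) / (1 - F)
H - F = 0.8
1 - F = 0.89
K = 6 * 0.8 / 0.89
= 5.39


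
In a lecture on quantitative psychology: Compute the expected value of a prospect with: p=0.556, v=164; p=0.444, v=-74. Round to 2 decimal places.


EU = sum(p_i * v_i)
0.556 * 164 = 91.184
0.444 * -74 = -32.856
EU = 91.184 + -32.856
= 58.33


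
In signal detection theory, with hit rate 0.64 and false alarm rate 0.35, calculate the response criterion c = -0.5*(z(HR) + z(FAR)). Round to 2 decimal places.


c = -0.5 * (z(HR) + z(FAR))
z(0.64) = 0.3585
z(0.35) = -0.3853
c = -0.5 * (0.3585 + -0.3853)
= -0.5 * -0.0268
= 0.01


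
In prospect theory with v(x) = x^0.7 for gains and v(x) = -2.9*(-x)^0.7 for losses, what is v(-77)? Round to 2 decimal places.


Since x = -77 < 0, use v(x) = -lambda*(-x)^alpha
(-x) = 77
77^0.7 = 20.9191
v(-77) = -2.9 * 20.9191
= -60.67


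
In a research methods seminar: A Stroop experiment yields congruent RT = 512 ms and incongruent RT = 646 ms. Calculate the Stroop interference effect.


Stroop effect = RT(incongruent) - RT(congruent)
= 646 - 512
= 134 ms


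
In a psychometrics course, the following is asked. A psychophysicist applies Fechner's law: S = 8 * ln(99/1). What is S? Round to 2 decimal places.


S = 8 * ln(99/1)
I/I0 = 99.0
ln(99.0) = 4.5951
S = 8 * 4.5951
= 36.76


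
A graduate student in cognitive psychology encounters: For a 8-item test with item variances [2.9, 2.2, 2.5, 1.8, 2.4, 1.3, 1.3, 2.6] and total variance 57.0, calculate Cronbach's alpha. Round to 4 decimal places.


alpha = (k/(k-1)) * (1 - sum(s_i^2)/s_total^2)
sum(item variances) = 17.0
k/(k-1) = 8/7 = 1.142857
1 - 17.0/57.0 = 1 - 0.298246 = 0.701754
alpha = 1.142857 * 0.701754
= 0.8020


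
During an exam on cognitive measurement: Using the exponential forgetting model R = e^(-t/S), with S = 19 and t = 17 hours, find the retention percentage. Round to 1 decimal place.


R = e^(-t/S)
-t/S = -17/19 = -0.894737
R = e^(-0.894737) = 0.408715
Percentage = 0.408715 * 100
= 40.9


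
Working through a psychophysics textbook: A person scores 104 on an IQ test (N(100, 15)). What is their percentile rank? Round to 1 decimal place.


z = (IQ - mean) / SD
z = (104 - 100) / 15 = 0.2667
Percentile = Phi(0.2667) * 100
Phi(0.2667) = 0.60515
= 60.5


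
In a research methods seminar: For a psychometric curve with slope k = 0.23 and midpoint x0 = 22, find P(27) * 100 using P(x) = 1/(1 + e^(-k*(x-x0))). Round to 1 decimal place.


P(x) = 1/(1 + e^(-0.23*(27 - 22)))
Exponent = -0.23 * 5 = -1.15
e^(-1.15) = 0.316637
P = 1/(1 + 0.316637) = 0.759511
Percentage = 76.0


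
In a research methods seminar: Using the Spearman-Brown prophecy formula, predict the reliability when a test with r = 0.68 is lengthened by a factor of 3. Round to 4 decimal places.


r_new = n*r / (1 + (n-1)*r)
Numerator = 3 * 0.68 = 2.04
Denominator = 1 + 2 * 0.68 = 2.36
r_new = 2.04 / 2.36
= 0.8644


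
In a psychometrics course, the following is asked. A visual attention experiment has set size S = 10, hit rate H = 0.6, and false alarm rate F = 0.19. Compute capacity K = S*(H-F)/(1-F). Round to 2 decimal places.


K = S * (H - F) / (1 - F)
H - F = 0.41
1 - F = 0.81
K = 10 * 0.41 / 0.81
= 5.06


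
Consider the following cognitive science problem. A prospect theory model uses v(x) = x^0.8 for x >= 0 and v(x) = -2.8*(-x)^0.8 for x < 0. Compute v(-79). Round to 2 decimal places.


Since x = -79 < 0, use v(x) = -lambda*(-x)^alpha
(-x) = 79
79^0.8 = 32.9687
v(-79) = -2.8 * 32.9687
= -92.31


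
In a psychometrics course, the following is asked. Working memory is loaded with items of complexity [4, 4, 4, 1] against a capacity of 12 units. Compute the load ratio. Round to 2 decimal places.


Total complexity = 4 + 4 + 4 + 1 = 13
Load = total / capacity = 13 / 12
= 1.08


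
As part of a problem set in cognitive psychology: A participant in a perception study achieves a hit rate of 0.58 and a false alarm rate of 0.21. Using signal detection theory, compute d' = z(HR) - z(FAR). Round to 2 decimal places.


d' = z(HR) - z(FAR)
z(0.58) = 0.2019
z(0.21) = -0.8064
d' = 0.2019 - -0.8064
= 1.01


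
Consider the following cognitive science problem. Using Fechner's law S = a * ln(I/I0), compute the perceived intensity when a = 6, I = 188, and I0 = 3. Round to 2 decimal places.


S = 6 * ln(188/3)
I/I0 = 62.666667
ln(62.666667) = 4.1378
S = 6 * 4.1378
= 24.83


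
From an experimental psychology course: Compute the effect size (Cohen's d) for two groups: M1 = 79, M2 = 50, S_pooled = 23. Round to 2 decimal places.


Cohen's d = (M1 - M2) / S_pooled
= (79 - 50) / 23
= 29 / 23
= 1.26


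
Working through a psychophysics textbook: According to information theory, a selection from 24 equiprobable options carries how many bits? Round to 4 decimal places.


H = log2(n)
H = log2(24)
= 4.5850


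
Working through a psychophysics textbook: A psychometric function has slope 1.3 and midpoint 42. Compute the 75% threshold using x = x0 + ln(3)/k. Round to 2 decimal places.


At P = 0.75: 0.75 = 1/(1 + e^(-k*(x-x0)))
Solving: e^(-k*(x-x0)) = 1/3
x = x0 + ln(3)/k
ln(3) = 1.0986
x = 42 + 1.0986/1.3
= 42 + 0.8451
= 42.85


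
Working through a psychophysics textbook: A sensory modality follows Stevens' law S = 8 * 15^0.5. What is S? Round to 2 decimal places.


S = 8 * 15^0.5
15^0.5 = 3.873
S = 8 * 3.873
= 30.98


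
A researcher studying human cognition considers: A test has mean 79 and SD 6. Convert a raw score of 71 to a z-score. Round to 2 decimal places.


z = (X - mu) / sigma
= (71 - 79) / 6
= -8 / 6
= -1.33


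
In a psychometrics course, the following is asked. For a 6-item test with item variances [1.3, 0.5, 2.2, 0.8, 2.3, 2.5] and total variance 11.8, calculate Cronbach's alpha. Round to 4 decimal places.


alpha = (k/(k-1)) * (1 - sum(s_i^2)/s_total^2)
sum(item variances) = 9.6
k/(k-1) = 6/5 = 1.2
1 - 9.6/11.8 = 1 - 0.813559 = 0.186441
alpha = 1.2 * 0.186441
= 0.2237


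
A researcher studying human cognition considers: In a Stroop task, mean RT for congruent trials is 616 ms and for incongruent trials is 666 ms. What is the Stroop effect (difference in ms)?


Stroop effect = RT(incongruent) - RT(congruent)
= 666 - 616
= 50 ms


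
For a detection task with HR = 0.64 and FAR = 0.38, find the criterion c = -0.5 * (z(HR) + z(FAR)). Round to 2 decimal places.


c = -0.5 * (z(HR) + z(FAR))
z(0.64) = 0.3585
z(0.38) = -0.3055
c = -0.5 * (0.3585 + -0.3055)
= -0.5 * 0.053
= -0.03


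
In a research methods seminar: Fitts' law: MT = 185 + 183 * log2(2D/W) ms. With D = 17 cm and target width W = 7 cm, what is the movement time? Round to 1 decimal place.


MT = 185 + 183 * log2(2*17/7)
2D/W = 4.857143
log2(4.857143) = 2.2801
MT = 185 + 183 * 2.2801
= 602.3 ms


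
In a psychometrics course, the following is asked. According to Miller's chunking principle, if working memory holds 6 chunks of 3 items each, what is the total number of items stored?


Total items = chunks * items_per_chunk
= 6 * 3
= 18


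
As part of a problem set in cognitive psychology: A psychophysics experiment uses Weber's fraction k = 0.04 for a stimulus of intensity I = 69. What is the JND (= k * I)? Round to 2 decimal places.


JND = k * I
JND = 0.04 * 69
= 2.76


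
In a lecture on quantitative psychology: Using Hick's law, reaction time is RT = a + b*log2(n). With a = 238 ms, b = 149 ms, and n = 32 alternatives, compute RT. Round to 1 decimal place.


RT = 238 + 149 * log2(32)
log2(32) = 5.0
RT = 238 + 149 * 5.0
= 238 + 745.0
= 983.0 ms


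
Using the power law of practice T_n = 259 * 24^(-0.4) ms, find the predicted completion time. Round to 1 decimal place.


T_n = 259 * 24^(-0.4)
24^(-0.4) = 0.280489
T_n = 259 * 0.280489
= 72.6 ms


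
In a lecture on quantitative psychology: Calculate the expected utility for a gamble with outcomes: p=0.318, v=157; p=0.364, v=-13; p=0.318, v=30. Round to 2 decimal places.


EU = sum(p_i * v_i)
0.318 * 157 = 49.926
0.364 * -13 = -4.732
0.318 * 30 = 9.54
EU = 49.926 + -4.732 + 9.54
= 54.73


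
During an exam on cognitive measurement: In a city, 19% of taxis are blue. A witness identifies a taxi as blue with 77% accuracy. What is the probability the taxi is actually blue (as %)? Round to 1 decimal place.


P(blue | says blue) = P(says blue | blue)*P(blue) / [P(says blue | blue)*P(blue) + P(says blue | not blue)*P(not blue)]
Numerator = 0.77 * 0.19 = 0.1463
False identification = 0.23 * 0.81 = 0.1863
P = 0.1463 / (0.1463 + 0.1863)
= 0.1463 / 0.3326
As percentage = 44.0


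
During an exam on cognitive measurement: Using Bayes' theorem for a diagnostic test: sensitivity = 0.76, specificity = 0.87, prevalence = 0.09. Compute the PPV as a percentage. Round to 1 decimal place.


PPV = (sens * prev) / (sens * prev + (1-spec) * (1-prev))
Numerator = 0.76 * 0.09 = 0.0684
P(positive and no disease) = (1 - spec) * (1 - prev) = (1 - 0.87) * (1 - 0.09) = 0.1183
Denominator = 0.0684 + 0.1183 = 0.1867
PPV = 0.0684 / 0.1867 = 0.366363
As percentage = 36.6


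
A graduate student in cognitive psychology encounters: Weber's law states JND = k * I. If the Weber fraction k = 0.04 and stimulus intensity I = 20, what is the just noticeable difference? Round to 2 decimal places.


JND = k * I
JND = 0.04 * 20
= 0.80


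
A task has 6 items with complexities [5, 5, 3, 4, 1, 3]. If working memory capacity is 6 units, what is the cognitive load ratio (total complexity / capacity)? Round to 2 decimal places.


Total complexity = 5 + 5 + 3 + 4 + 1 + 3 = 21
Load = total / capacity = 21 / 6
= 3.50


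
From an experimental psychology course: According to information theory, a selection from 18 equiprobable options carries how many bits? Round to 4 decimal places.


H = log2(n)
H = log2(18)
= 4.1699


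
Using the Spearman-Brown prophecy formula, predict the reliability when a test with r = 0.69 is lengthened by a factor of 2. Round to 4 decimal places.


r_new = n*r / (1 + (n-1)*r)
Numerator = 2 * 0.69 = 1.38
Denominator = 1 + 1 * 0.69 = 1.69
r_new = 1.38 / 1.69
= 0.8166


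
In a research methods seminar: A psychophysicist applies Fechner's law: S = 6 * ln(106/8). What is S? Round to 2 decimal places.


S = 6 * ln(106/8)
I/I0 = 13.25
ln(13.25) = 2.584
S = 6 * 2.584
= 15.50


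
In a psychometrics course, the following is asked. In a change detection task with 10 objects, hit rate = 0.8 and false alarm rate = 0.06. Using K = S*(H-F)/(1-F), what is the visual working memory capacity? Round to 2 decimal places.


K = S * (H - F) / (1 - F)
H - F = 0.74
1 - F = 0.94
K = 10 * 0.74 / 0.94
= 7.87


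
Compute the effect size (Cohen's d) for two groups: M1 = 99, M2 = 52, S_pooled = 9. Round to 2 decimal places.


Cohen's d = (M1 - M2) / S_pooled
= (99 - 52) / 9
= 47 / 9
= 5.22


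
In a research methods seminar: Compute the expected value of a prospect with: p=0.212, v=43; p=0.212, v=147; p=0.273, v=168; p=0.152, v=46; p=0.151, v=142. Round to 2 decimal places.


EU = sum(p_i * v_i)
0.212 * 43 = 9.116
0.212 * 147 = 31.164
0.273 * 168 = 45.864
0.152 * 46 = 6.992
0.151 * 142 = 21.442
EU = 9.116 + 31.164 + 45.864 + 6.992 + 21.442
= 114.58


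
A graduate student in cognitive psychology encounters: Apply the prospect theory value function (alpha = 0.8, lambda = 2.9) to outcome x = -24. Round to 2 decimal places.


Since x = -24 < 0, use v(x) = -lambda*(-x)^alpha
(-x) = 24
24^0.8 = 12.7107
v(-24) = -2.9 * 12.7107
= -36.86


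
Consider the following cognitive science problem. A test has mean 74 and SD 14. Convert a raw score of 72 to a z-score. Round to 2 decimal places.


z = (X - mu) / sigma
= (72 - 74) / 14
= -2 / 14
= -0.14


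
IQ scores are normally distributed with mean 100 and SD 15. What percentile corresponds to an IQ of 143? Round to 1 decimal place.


z = (IQ - mean) / SD
z = (143 - 100) / 15 = 2.8667
Percentile = Phi(2.8667) * 100
Phi(2.8667) = 0.997926
= 99.8


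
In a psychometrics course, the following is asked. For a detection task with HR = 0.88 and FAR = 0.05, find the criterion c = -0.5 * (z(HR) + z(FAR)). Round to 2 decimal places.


c = -0.5 * (z(HR) + z(FAR))
z(0.88) = 1.175
z(0.05) = -1.6449
c = -0.5 * (1.175 + -1.6449)
= -0.5 * -0.4699
= 0.23


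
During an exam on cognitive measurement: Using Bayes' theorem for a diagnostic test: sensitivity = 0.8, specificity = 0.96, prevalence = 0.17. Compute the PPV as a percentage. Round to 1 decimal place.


PPV = (sens * prev) / (sens * prev + (1-spec) * (1-prev))
Numerator = 0.8 * 0.17 = 0.136
P(positive and no disease) = (1 - spec) * (1 - prev) = (1 - 0.96) * (1 - 0.17) = 0.0332
Denominator = 0.136 + 0.0332 = 0.1692
PPV = 0.136 / 0.1692 = 0.803783
As percentage = 80.4


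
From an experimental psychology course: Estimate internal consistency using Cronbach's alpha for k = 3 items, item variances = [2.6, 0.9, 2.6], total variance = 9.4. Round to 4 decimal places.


alpha = (k/(k-1)) * (1 - sum(s_i^2)/s_total^2)
sum(item variances) = 6.1
k/(k-1) = 3/2 = 1.5
1 - 6.1/9.4 = 1 - 0.648936 = 0.351064
alpha = 1.5 * 0.351064
= 0.5266


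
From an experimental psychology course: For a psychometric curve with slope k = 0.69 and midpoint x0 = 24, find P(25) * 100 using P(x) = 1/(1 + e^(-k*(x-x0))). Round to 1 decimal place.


P(x) = 1/(1 + e^(-0.69*(25 - 24)))
Exponent = -0.69 * 1 = -0.69
e^(-0.69) = 0.501576
P = 1/(1 + 0.501576) = 0.665967
Percentage = 66.6


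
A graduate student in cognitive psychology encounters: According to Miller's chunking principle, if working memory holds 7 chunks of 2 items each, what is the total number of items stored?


Total items = chunks * items_per_chunk
= 7 * 2
= 14


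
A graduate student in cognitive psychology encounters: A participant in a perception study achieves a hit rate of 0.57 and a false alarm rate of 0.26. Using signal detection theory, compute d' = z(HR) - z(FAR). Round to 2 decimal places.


d' = z(HR) - z(FAR)
z(0.57) = 0.1764
z(0.26) = -0.6433
d' = 0.1764 - -0.6433
= 0.82


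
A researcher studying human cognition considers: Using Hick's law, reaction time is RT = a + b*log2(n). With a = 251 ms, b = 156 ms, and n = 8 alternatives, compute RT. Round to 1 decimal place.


RT = 251 + 156 * log2(8)
log2(8) = 3.0
RT = 251 + 156 * 3.0
= 251 + 468.0
= 719.0 ms


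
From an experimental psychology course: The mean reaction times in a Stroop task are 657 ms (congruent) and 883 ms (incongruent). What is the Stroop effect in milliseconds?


Stroop effect = RT(incongruent) - RT(congruent)
= 883 - 657
= 226 ms


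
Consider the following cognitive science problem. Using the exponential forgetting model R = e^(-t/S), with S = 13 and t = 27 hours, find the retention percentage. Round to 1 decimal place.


R = e^(-t/S)
-t/S = -27/13 = -2.076923
R = e^(-2.076923) = 0.125315
Percentage = 0.125315 * 100
= 12.5


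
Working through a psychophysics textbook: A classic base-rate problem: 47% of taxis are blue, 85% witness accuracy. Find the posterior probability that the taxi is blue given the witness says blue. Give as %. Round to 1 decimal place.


P(blue | says blue) = P(says blue | blue)*P(blue) / [P(says blue | blue)*P(blue) + P(says blue | not blue)*P(not blue)]
Numerator = 0.85 * 0.47 = 0.3995
False identification = 0.15 * 0.53 = 0.0795
P = 0.3995 / (0.3995 + 0.0795)
= 0.3995 / 0.479
As percentage = 83.4


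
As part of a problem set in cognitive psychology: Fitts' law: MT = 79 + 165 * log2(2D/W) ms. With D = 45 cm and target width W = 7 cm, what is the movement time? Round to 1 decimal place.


MT = 79 + 165 * log2(2*45/7)
2D/W = 12.857143
log2(12.857143) = 3.6845
MT = 79 + 165 * 3.6845
= 686.9 ms


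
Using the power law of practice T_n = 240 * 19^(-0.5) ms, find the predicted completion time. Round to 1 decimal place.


T_n = 240 * 19^(-0.5)
19^(-0.5) = 0.229416
T_n = 240 * 0.229416
= 55.1 ms


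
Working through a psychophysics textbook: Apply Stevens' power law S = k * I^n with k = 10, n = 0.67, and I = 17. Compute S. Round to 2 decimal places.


S = 10 * 17^0.67
17^0.67 = 6.6742
S = 10 * 6.6742
= 66.74


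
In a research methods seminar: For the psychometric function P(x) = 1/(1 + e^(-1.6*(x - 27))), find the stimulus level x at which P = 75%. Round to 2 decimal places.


At P = 0.75: 0.75 = 1/(1 + e^(-k*(x-x0)))
Solving: e^(-k*(x-x0)) = 1/3
x = x0 + ln(3)/k
ln(3) = 1.0986
x = 27 + 1.0986/1.6
= 27 + 0.6866
= 27.69


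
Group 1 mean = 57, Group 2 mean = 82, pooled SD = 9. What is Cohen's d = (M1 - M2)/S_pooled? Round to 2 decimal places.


Cohen's d = (M1 - M2) / S_pooled
= (57 - 82) / 9
= -25 / 9
= -2.78


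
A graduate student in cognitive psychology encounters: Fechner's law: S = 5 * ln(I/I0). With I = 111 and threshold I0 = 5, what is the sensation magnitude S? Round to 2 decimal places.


S = 5 * ln(111/5)
I/I0 = 22.2
ln(22.2) = 3.1001
S = 5 * 3.1001
= 15.50


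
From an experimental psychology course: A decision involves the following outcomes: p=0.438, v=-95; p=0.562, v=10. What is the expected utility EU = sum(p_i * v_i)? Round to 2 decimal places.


EU = sum(p_i * v_i)
0.438 * -95 = -41.61
0.562 * 10 = 5.62
EU = -41.61 + 5.62
= -35.99


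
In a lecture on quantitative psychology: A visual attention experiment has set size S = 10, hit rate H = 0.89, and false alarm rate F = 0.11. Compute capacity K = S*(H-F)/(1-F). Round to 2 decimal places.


K = S * (H - F) / (1 - F)
H - F = 0.78
1 - F = 0.89
K = 10 * 0.78 / 0.89
= 8.76


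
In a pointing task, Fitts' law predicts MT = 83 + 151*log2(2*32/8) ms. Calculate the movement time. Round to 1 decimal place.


MT = 83 + 151 * log2(2*32/8)
2D/W = 8.0
log2(8.0) = 3.0
MT = 83 + 151 * 3.0
= 536.0 ms


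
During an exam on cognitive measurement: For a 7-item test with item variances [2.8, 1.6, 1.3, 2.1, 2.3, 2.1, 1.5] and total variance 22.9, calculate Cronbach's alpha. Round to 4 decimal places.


alpha = (k/(k-1)) * (1 - sum(s_i^2)/s_total^2)
sum(item variances) = 13.7
k/(k-1) = 7/6 = 1.166667
1 - 13.7/22.9 = 1 - 0.598253 = 0.401747
alpha = 1.166667 * 0.401747
= 0.4687


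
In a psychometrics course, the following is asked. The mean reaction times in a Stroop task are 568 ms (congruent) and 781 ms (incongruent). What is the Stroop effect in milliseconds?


Stroop effect = RT(incongruent) - RT(congruent)
= 781 - 568
= 213 ms


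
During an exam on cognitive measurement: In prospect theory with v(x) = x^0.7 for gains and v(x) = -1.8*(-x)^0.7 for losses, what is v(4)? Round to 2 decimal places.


Since x = 4 >= 0, use v(x) = x^0.7
4^0.7 = 2.639
v(4) = 2.64


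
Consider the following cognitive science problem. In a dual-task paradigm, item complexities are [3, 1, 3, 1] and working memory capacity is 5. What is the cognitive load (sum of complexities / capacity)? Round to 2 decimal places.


Total complexity = 3 + 1 + 3 + 1 = 8
Load = total / capacity = 8 / 5
= 1.60


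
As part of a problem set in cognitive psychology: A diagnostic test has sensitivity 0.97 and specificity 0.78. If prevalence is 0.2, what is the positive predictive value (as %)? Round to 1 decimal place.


PPV = (sens * prev) / (sens * prev + (1-spec) * (1-prev))
Numerator = 0.97 * 0.2 = 0.194
P(positive and no disease) = (1 - spec) * (1 - prev) = (1 - 0.78) * (1 - 0.2) = 0.176
Denominator = 0.194 + 0.176 = 0.37
PPV = 0.194 / 0.37 = 0.524324
As percentage = 52.4


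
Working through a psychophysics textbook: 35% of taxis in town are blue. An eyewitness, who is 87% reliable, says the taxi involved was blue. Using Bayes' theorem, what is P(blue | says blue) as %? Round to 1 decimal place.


P(blue | says blue) = P(says blue | blue)*P(blue) / [P(says blue | blue)*P(blue) + P(says blue | not blue)*P(not blue)]
Numerator = 0.87 * 0.35 = 0.3045
False identification = 0.13 * 0.65 = 0.0845
P = 0.3045 / (0.3045 + 0.0845)
= 0.3045 / 0.389
As percentage = 78.3


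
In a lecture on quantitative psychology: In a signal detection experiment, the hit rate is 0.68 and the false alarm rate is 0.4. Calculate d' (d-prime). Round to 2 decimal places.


d' = z(HR) - z(FAR)
z(0.68) = 0.4677
z(0.4) = -0.2533
d' = 0.4677 - -0.2533
= 0.72


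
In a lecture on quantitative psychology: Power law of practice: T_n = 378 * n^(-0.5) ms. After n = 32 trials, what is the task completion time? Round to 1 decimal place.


T_n = 378 * 32^(-0.5)
32^(-0.5) = 0.176777
T_n = 378 * 0.176777
= 66.8 ms


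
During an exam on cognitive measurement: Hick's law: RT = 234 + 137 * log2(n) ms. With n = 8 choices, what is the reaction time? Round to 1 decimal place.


RT = 234 + 137 * log2(8)
log2(8) = 3.0
RT = 234 + 137 * 3.0
= 234 + 411.0
= 645.0 ms


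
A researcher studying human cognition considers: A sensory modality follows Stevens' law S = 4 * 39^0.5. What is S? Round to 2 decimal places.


S = 4 * 39^0.5
39^0.5 = 6.245
S = 4 * 6.245
= 24.98


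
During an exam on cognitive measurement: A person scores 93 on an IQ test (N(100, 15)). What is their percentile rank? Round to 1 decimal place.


z = (IQ - mean) / SD
z = (93 - 100) / 15 = -0.4667
Percentile = Phi(-0.4667) * 100
Phi(-0.4667) = 0.320357
= 32.0


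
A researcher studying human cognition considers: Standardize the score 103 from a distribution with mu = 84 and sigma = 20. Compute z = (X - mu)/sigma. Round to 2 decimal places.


z = (X - mu) / sigma
= (103 - 84) / 20
= 19 / 20
= 0.95


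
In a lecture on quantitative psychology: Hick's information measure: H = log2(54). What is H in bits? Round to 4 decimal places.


H = log2(n)
H = log2(54)
= 5.7549


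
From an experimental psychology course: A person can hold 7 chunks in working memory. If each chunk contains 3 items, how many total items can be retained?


Total items = chunks * items_per_chunk
= 7 * 3
= 21


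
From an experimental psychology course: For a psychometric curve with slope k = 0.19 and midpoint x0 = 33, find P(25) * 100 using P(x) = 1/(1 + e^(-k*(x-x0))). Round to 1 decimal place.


P(x) = 1/(1 + e^(-0.19*(25 - 33)))
Exponent = -0.19 * -8 = 1.52
e^(1.52) = 4.572225
P = 1/(1 + 4.572225) = 0.179462
Percentage = 17.9


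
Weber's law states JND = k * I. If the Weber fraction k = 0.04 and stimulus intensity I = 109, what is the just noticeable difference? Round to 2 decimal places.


JND = k * I
JND = 0.04 * 109
= 4.36


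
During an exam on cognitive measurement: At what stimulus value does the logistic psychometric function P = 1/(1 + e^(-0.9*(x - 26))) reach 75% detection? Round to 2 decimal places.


At P = 0.75: 0.75 = 1/(1 + e^(-k*(x-x0)))
Solving: e^(-k*(x-x0)) = 1/3
x = x0 + ln(3)/k
ln(3) = 1.0986
x = 26 + 1.0986/0.9
= 26 + 1.2207
= 27.22


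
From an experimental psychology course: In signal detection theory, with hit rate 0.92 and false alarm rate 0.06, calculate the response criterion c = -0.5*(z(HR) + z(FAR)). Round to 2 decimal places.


c = -0.5 * (z(HR) + z(FAR))
z(0.92) = 1.4051
z(0.06) = -1.5548
c = -0.5 * (1.4051 + -1.5548)
= -0.5 * -0.1497
= 0.07


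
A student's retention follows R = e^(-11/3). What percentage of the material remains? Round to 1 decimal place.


R = e^(-t/S)
-t/S = -11/3 = -3.666667
R = e^(-3.666667) = 0.025562
Percentage = 0.025562 * 100
= 2.6
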